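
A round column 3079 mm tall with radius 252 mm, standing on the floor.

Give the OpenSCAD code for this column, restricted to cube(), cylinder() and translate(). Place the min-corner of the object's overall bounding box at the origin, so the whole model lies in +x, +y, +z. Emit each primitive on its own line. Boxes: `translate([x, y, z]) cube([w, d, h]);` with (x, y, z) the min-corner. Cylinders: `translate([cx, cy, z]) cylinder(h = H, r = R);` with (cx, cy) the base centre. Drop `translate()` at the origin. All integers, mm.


translate([252, 252, 0]) cylinder(h = 3079, r = 252);


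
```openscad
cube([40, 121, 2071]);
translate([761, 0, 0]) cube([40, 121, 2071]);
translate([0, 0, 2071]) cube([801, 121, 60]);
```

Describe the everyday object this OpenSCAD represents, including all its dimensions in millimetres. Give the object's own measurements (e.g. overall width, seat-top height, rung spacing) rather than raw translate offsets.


A door frame. The clear opening is 721 mm wide and 2071 mm high. Two 40 mm wide jambs, 121 mm deep, stand either side of the opening from the floor to the top of the opening. A 60 mm thick head sits across the top of both jambs, spanning the full outside width of the frame.


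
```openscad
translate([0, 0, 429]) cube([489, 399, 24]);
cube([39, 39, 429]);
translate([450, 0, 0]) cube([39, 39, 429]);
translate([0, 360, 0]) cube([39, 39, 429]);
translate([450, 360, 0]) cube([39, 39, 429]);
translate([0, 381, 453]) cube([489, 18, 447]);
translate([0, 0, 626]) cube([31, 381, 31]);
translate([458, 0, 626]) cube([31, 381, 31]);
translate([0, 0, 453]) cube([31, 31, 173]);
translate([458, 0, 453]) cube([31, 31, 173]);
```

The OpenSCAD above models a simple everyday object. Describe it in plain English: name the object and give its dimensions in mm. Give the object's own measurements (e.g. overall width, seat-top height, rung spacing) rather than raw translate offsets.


A chair. The seat is a 489×399×24 mm slab with its top at z = 453 mm, on four 39×39 mm corner legs (flush with the seat edges, standing on z = 0). A flat backrest 18 mm thick, 447 mm tall, spans the full seat width and rises from the seat top along its +y edge, rear face flush with the rear of the seat. Two armrests of 31×31 mm section run along each side from the seat's front edge to the front of the backrest, top faces 204 mm above the seat top and outer faces flush with the seat's x-edges; a 31×31 mm post under the front of each armrest stands on the seat at the front corner.


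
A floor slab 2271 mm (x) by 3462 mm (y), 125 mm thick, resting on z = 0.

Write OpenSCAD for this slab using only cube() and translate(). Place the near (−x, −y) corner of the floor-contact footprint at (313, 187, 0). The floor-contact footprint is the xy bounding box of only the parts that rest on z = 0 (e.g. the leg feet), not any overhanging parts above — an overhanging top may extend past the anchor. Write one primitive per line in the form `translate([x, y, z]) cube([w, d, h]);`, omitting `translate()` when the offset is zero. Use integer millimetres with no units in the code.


translate([313, 187, 0]) cube([2271, 3462, 125]);


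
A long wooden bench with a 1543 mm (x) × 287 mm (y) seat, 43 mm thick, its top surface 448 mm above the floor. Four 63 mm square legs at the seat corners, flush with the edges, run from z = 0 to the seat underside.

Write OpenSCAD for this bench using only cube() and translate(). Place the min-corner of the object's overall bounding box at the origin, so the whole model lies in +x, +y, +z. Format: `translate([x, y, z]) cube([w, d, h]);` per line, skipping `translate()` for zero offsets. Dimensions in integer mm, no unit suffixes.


translate([0, 0, 405]) cube([1543, 287, 43]);
cube([63, 63, 405]);
translate([0, 224, 0]) cube([63, 63, 405]);
translate([1480, 0, 0]) cube([63, 63, 405]);
translate([1480, 224, 0]) cube([63, 63, 405]);


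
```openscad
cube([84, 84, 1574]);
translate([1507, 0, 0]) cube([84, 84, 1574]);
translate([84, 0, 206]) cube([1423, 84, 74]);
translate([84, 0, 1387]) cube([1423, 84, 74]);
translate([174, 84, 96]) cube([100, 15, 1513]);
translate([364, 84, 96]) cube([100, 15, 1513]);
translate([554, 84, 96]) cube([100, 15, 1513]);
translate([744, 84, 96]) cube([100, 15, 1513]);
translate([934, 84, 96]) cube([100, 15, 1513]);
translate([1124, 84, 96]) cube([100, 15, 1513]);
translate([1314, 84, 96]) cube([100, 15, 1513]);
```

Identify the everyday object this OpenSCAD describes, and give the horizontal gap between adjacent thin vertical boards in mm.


A fence section. The picket gap is 90 mm.

Two posts, two rails, 7 pickets — a fence section. Span 1423 mm holds 7 pickets of 100 mm with 8 equal gaps: ⌊(1423 − 7·100) / 8⌋ = 90 mm.


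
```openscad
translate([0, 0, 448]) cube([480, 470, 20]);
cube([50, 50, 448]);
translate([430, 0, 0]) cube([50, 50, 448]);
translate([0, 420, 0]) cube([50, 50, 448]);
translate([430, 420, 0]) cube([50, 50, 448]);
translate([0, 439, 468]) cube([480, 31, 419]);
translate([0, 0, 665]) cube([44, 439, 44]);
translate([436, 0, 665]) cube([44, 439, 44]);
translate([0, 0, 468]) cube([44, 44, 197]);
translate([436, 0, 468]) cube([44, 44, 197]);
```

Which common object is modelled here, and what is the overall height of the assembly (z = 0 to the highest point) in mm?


A chair. The overall height is 887 mm.

A slab on four corner posts with a tall panel at the back — a chair. The seat slab sits at z = 448 with thickness 20, and the 419 mm backrest starts at the seat top, so the overall height is 448 + 20 + 419 = 887 mm.


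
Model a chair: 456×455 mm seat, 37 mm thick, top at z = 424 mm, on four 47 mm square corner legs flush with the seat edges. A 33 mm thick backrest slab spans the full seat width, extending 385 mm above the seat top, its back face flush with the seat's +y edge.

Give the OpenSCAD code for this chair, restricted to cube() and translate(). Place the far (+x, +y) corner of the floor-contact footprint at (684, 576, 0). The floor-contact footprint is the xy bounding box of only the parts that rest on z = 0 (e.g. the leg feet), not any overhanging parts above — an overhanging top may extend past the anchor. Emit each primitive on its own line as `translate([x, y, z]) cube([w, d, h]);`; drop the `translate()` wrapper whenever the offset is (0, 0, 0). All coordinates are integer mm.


// leg_h = 424 - 37 = 387
translate([228, 121, 387]) cube([456, 455, 37]);
translate([228, 121, 0]) cube([47, 47, 387]);
translate([637, 121, 0]) cube([47, 47, 387]);
translate([228, 529, 0]) cube([47, 47, 387]);
translate([637, 529, 0]) cube([47, 47, 387]);
translate([228, 543, 424]) cube([456, 33, 385]);


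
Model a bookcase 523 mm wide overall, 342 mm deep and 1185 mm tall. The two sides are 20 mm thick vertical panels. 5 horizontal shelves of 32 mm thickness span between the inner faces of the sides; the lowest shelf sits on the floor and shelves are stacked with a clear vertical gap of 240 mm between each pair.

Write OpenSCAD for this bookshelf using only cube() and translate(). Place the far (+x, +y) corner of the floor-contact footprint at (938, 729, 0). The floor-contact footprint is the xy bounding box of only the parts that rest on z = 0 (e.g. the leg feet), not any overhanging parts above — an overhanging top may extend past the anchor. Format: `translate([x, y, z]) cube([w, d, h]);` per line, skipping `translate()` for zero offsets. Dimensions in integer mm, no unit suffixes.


translate([415, 387, 0]) cube([20, 342, 1185]);
translate([918, 387, 0]) cube([20, 342, 1185]);
translate([435, 387, 0]) cube([483, 342, 32]);
translate([435, 387, 272]) cube([483, 342, 32]);
translate([435, 387, 544]) cube([483, 342, 32]);
translate([435, 387, 816]) cube([483, 342, 32]);
translate([435, 387, 1088]) cube([483, 342, 32]);


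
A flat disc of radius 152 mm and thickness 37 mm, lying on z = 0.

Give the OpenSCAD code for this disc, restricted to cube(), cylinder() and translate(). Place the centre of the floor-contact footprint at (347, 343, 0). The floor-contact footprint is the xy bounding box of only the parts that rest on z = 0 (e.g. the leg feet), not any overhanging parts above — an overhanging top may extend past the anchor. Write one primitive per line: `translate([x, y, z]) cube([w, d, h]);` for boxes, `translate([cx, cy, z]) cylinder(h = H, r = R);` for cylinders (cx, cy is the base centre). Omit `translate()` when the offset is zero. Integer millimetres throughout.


translate([347, 343, 0]) cylinder(h = 37, r = 152);


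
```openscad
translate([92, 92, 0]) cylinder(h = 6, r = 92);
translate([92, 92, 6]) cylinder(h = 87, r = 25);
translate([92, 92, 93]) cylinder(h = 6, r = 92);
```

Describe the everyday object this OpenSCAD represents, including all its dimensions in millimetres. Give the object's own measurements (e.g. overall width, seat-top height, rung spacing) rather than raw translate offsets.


A spool: two coaxial disc flanges of radius 92 mm and thickness 6 mm, joined by a core cylinder of radius 25 mm and height 87 mm. The lower flange rests on z = 0 and the three cylinders share a vertical axis.


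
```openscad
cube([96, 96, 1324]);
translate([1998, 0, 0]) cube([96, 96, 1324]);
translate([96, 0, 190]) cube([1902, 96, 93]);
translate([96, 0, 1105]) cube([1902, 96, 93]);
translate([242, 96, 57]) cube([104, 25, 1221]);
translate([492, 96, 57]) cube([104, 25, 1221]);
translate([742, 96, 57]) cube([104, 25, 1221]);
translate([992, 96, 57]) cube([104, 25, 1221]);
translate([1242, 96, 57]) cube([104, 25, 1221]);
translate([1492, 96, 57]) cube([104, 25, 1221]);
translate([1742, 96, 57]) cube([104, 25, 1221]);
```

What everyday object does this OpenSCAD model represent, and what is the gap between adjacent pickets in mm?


A fence section. The picket gap is 146 mm.

Two posts, two rails, 7 pickets — a fence section. Span 1902 mm holds 7 pickets of 104 mm with 8 equal gaps: ⌊(1902 − 7·104) / 8⌋ = 146 mm.


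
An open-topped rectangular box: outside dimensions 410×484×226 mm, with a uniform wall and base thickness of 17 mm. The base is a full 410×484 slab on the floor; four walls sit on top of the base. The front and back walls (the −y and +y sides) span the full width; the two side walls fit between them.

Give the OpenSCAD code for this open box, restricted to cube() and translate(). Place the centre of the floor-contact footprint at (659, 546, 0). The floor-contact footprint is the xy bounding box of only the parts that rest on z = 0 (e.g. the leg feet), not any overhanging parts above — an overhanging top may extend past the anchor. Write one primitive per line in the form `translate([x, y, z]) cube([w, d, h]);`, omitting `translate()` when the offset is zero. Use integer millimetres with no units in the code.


translate([454, 304, 0]) cube([410, 484, 17]);
translate([454, 304, 17]) cube([410, 17, 209]);
translate([454, 771, 17]) cube([410, 17, 209]);
translate([454, 321, 17]) cube([17, 450, 209]);
translate([847, 321, 17]) cube([17, 450, 209]);


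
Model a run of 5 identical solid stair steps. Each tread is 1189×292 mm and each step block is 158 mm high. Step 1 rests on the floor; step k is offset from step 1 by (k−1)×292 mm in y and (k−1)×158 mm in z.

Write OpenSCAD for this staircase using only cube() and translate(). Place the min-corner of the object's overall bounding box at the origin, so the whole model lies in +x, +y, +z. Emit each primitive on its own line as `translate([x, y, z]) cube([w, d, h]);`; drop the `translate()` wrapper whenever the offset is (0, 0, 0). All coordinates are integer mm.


cube([1189, 292, 158]);
translate([0, 292, 158]) cube([1189, 292, 158]);
translate([0, 584, 316]) cube([1189, 292, 158]);
translate([0, 876, 474]) cube([1189, 292, 158]);
translate([0, 1168, 632]) cube([1189, 292, 158]);


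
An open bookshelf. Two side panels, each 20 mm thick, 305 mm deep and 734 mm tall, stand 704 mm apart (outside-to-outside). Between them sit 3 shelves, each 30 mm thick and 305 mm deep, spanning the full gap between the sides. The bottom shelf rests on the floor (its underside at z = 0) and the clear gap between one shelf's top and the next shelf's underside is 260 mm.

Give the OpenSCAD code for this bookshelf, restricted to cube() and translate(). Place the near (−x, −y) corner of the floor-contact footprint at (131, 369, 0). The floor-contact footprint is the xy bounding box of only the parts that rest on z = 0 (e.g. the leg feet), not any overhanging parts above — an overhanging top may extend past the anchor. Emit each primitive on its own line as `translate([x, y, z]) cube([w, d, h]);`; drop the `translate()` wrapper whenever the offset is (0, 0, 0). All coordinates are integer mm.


translate([131, 369, 0]) cube([20, 305, 734]);
translate([815, 369, 0]) cube([20, 305, 734]);
translate([151, 369, 0]) cube([664, 305, 30]);
translate([151, 369, 290]) cube([664, 305, 30]);
translate([151, 369, 580]) cube([664, 305, 30]);


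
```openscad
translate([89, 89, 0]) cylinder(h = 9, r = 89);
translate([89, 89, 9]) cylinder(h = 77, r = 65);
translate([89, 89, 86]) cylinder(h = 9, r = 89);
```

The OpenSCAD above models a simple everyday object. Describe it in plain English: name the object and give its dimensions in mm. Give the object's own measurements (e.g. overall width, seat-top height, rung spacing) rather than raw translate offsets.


A spool: two coaxial disc flanges of radius 89 mm and thickness 9 mm, joined by a core cylinder of radius 65 mm and height 77 mm. The lower flange rests on z = 0 and the three cylinders share a vertical axis.


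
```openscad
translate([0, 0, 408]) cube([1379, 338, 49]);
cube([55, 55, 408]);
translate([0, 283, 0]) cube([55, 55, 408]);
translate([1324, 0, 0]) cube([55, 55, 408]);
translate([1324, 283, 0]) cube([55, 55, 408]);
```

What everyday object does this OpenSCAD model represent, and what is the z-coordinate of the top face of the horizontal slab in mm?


A bench. The seat-top height is 457 mm.

A long slab on four corner posts — a bench. The slab sits at z = 408 with thickness 49, so the top is 408 + 49 = 457 mm.


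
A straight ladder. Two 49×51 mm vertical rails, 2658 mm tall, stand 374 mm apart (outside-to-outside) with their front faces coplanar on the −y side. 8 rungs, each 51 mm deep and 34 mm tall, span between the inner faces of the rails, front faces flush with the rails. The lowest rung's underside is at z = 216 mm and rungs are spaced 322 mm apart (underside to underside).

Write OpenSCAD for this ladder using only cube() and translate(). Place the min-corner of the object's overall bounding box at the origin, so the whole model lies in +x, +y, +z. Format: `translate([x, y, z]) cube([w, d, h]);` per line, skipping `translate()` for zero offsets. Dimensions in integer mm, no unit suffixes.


// rung span = 374 - 2*49 = 276
// rung[k] z = 216 + k*322
cube([49, 51, 2658]);
translate([325, 0, 0]) cube([49, 51, 2658]);
translate([49, 0, 216]) cube([276, 51, 34]);
translate([49, 0, 538]) cube([276, 51, 34]);
translate([49, 0, 860]) cube([276, 51, 34]);
translate([49, 0, 1182]) cube([276, 51, 34]);
translate([49, 0, 1504]) cube([276, 51, 34]);
translate([49, 0, 1826]) cube([276, 51, 34]);
translate([49, 0, 2148]) cube([276, 51, 34]);
translate([49, 0, 2470]) cube([276, 51, 34]);


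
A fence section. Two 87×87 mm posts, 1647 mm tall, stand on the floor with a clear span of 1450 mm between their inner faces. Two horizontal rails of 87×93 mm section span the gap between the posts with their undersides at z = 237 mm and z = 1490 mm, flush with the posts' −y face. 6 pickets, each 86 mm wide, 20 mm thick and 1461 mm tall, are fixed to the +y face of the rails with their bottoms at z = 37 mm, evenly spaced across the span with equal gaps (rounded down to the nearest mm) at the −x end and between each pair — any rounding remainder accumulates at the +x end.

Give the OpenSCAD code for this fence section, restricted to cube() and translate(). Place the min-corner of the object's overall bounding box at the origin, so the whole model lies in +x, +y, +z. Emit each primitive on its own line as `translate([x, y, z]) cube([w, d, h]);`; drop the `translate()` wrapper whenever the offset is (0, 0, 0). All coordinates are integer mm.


cube([87, 87, 1647]);
translate([1537, 0, 0]) cube([87, 87, 1647]);
translate([87, 0, 237]) cube([1450, 87, 93]);
translate([87, 0, 1490]) cube([1450, 87, 93]);
translate([220, 87, 37]) cube([86, 20, 1461]);
translate([439, 87, 37]) cube([86, 20, 1461]);
translate([658, 87, 37]) cube([86, 20, 1461]);
translate([877, 87, 37]) cube([86, 20, 1461]);
translate([1096, 87, 37]) cube([86, 20, 1461]);
translate([1315, 87, 37]) cube([86, 20, 1461]);


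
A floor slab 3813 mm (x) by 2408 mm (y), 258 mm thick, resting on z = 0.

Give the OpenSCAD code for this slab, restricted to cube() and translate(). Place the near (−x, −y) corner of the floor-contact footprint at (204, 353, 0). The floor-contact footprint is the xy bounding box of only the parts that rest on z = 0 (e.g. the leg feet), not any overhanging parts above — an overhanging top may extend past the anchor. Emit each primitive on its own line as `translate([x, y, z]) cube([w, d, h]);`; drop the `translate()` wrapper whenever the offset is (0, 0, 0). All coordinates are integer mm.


translate([204, 353, 0]) cube([3813, 2408, 258]);


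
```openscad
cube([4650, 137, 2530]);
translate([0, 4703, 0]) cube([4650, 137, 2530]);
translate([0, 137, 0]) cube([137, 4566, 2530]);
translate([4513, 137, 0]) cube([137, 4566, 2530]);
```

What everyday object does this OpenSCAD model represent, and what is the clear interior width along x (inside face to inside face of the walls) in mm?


A house (or room) frame. The interior width is 4376 mm.

Four 2530 mm walls enclosing a rectangle with no floor or roof — a room or house frame. Outside width is 4650 mm and wall thickness is 137 mm, so the interior width is 4650 − 2 × 137 = 4376 mm.


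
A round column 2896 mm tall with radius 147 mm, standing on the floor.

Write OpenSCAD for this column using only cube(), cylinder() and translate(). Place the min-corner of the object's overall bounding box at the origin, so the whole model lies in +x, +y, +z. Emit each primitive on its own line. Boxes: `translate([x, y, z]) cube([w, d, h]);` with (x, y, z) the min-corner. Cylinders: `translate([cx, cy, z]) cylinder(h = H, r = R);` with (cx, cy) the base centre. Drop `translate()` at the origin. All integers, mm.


translate([147, 147, 0]) cylinder(h = 2896, r = 147);


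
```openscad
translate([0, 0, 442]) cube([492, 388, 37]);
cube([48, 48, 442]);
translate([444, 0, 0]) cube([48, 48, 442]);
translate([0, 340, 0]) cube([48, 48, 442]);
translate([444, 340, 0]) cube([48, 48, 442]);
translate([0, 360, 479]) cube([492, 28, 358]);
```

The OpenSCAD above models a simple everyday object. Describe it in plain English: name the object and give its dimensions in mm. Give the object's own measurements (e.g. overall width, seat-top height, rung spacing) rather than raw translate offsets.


A chair. The seat is a 492×388×37 mm slab with its top at z = 479 mm, on four 48×48 mm corner legs (flush with the seat edges, standing on z = 0). A flat backrest 28 mm thick, 358 mm tall, spans the full seat width and rises from the seat top along its +y edge, rear face flush with the rear of the seat.


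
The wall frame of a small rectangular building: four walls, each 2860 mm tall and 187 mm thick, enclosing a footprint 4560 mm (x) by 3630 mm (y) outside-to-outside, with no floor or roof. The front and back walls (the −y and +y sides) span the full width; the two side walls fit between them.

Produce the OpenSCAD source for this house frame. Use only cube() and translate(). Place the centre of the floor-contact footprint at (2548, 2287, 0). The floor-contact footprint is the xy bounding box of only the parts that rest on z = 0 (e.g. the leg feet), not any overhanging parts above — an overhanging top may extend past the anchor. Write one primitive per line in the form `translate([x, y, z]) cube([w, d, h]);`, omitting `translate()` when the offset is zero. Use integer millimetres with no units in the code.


translate([268, 472, 0]) cube([4560, 187, 2860]);
translate([268, 3915, 0]) cube([4560, 187, 2860]);
translate([268, 659, 0]) cube([187, 3256, 2860]);
translate([4641, 659, 0]) cube([187, 3256, 2860]);


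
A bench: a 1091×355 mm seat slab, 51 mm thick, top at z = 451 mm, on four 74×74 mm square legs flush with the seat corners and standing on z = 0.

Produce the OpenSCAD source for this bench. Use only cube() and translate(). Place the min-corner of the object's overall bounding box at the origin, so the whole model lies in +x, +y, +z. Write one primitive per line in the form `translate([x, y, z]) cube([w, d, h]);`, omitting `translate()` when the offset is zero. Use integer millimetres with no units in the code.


translate([0, 0, 400]) cube([1091, 355, 51]);
cube([74, 74, 400]);
translate([0, 281, 0]) cube([74, 74, 400]);
translate([1017, 0, 0]) cube([74, 74, 400]);
translate([1017, 281, 0]) cube([74, 74, 400]);


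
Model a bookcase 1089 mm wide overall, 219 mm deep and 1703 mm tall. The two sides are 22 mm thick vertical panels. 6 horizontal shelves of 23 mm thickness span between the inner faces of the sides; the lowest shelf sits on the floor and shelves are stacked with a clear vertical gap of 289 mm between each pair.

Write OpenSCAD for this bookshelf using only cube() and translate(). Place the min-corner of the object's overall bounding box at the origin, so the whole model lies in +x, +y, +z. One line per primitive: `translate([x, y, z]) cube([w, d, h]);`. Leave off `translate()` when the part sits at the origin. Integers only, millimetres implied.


cube([22, 219, 1703]);
translate([1067, 0, 0]) cube([22, 219, 1703]);
translate([22, 0, 0]) cube([1045, 219, 23]);
translate([22, 0, 312]) cube([1045, 219, 23]);
translate([22, 0, 624]) cube([1045, 219, 23]);
translate([22, 0, 936]) cube([1045, 219, 23]);
translate([22, 0, 1248]) cube([1045, 219, 23]);
translate([22, 0, 1560]) cube([1045, 219, 23]);


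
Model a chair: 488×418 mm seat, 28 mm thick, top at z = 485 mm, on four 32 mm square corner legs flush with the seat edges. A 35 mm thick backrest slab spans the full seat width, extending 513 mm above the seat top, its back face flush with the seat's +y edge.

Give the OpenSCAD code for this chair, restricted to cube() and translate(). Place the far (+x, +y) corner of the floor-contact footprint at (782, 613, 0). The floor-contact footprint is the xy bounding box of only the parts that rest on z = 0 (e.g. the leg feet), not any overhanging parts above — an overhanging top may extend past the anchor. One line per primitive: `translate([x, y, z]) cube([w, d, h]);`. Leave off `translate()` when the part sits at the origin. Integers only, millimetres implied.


// leg_h = 485 - 28 = 457
translate([294, 195, 457]) cube([488, 418, 28]);
translate([294, 195, 0]) cube([32, 32, 457]);
translate([750, 195, 0]) cube([32, 32, 457]);
translate([294, 581, 0]) cube([32, 32, 457]);
translate([750, 581, 0]) cube([32, 32, 457]);
translate([294, 578, 485]) cube([488, 35, 513]);


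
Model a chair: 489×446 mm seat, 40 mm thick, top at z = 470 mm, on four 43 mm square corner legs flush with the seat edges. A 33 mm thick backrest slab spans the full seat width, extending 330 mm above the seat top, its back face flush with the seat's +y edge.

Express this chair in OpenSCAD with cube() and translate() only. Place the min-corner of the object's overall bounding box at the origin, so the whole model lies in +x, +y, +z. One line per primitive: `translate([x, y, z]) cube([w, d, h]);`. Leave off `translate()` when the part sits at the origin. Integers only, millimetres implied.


translate([0, 0, 430]) cube([489, 446, 40]);
cube([43, 43, 430]);
translate([446, 0, 0]) cube([43, 43, 430]);
translate([0, 403, 0]) cube([43, 43, 430]);
translate([446, 403, 0]) cube([43, 43, 430]);
translate([0, 413, 470]) cube([489, 33, 330]);


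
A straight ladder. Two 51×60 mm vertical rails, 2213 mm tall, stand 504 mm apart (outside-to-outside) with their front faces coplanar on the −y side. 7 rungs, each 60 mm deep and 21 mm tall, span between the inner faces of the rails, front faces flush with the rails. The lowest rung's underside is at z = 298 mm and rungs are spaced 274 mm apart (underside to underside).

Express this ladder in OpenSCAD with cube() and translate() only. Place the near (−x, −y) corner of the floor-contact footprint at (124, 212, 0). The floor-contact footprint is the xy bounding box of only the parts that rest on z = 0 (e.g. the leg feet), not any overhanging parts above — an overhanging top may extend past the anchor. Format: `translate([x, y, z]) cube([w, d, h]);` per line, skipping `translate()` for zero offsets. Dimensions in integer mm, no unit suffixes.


translate([124, 212, 0]) cube([51, 60, 2213]);
translate([577, 212, 0]) cube([51, 60, 2213]);
translate([175, 212, 298]) cube([402, 60, 21]);
translate([175, 212, 572]) cube([402, 60, 21]);
translate([175, 212, 846]) cube([402, 60, 21]);
translate([175, 212, 1120]) cube([402, 60, 21]);
translate([175, 212, 1394]) cube([402, 60, 21]);
translate([175, 212, 1668]) cube([402, 60, 21]);
translate([175, 212, 1942]) cube([402, 60, 21]);


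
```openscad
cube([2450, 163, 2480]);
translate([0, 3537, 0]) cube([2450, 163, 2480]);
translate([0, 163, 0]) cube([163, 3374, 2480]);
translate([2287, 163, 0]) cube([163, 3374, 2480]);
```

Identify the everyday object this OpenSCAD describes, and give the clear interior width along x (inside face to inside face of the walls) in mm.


A house (or room) frame. The interior width is 2124 mm.

Four 2480 mm walls enclosing a rectangle with no floor or roof — a room or house frame. Outside width is 2450 mm and wall thickness is 163 mm, so the interior width is 2450 − 2 × 163 = 2124 mm.


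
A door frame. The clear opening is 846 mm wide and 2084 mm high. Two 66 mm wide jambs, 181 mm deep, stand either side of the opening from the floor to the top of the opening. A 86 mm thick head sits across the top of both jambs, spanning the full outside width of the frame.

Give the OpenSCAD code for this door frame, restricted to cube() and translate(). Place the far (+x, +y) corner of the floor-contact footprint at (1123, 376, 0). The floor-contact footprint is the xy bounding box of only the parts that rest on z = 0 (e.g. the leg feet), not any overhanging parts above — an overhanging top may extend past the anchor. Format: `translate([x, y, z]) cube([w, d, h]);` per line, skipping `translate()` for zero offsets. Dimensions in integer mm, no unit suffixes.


translate([145, 195, 0]) cube([66, 181, 2084]);
translate([1057, 195, 0]) cube([66, 181, 2084]);
translate([145, 195, 2084]) cube([978, 181, 86]);


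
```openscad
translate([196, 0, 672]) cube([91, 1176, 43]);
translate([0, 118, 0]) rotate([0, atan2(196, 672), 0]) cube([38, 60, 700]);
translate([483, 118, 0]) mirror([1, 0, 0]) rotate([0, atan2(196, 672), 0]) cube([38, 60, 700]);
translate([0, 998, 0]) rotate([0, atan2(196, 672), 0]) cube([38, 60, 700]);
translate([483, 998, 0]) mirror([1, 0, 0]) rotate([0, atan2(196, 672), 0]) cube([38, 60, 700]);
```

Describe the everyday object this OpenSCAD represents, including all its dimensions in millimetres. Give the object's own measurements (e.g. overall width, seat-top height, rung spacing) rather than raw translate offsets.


A sawhorse. A 91×1176×43 mm beam (x, y, z) sits on two A-frame leg pairs. Each pair is two raked legs of 38×60 mm section (60 mm along y) splaying symmetrically in x. Each leg rises 672 mm vertically over 196 mm of horizontal reach and is 700 mm long along its own axis. Every leg's outer bottom edge rests on the floor and its outer top edge meets a bottom edge of the beam — the left legs (tilting toward +x) meet the beam's −x bottom edge, the right legs (their mirror images, tilting toward −x) meet its +x bottom edge — so the leg tops tuck under the beam, the beam's underside is 672 mm above the floor, and the feet are 483 mm apart outside-to-outside with the beam centred between them. The two leg pairs are set in 118 mm from either end of the beam.


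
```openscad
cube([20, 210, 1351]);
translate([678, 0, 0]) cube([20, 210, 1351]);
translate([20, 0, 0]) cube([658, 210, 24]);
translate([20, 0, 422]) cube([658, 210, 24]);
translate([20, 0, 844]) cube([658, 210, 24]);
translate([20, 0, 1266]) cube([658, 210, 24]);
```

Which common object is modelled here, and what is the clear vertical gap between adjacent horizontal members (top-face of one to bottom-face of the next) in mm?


A bookshelf. The clear shelf gap is 398 mm.

Two tall side panels with 4 horizontal boards between them — a bookshelf. The first two shelf undersides are at z = 0 and z = 422; with shelf thickness 24, the clear gap is 422 − 0 − 24 = 398 mm.


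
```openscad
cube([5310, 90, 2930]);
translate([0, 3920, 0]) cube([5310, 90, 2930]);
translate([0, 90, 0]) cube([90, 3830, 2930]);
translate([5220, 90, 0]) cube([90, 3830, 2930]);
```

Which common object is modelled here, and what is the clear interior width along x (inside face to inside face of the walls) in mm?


A house (or room) frame. The interior width is 5130 mm.

Four 2930 mm walls enclosing a rectangle with no floor or roof — a room or house frame. Outside width is 5310 mm and wall thickness is 90 mm, so the interior width is 5310 − 2 × 90 = 5130 mm.


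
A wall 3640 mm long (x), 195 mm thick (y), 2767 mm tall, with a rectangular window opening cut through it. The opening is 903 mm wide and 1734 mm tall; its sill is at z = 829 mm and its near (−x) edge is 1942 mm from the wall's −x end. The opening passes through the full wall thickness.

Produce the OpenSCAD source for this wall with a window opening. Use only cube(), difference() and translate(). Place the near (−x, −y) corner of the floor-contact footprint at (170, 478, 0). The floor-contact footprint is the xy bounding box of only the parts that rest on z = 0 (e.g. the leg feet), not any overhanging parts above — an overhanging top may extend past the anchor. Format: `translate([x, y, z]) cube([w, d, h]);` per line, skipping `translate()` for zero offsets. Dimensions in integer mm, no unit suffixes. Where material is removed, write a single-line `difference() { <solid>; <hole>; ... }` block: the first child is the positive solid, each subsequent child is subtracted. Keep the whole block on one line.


difference() { translate([170, 478, 0]) cube([3640, 195, 2767]); translate([2112, 478, 829]) cube([903, 195, 1734]); }


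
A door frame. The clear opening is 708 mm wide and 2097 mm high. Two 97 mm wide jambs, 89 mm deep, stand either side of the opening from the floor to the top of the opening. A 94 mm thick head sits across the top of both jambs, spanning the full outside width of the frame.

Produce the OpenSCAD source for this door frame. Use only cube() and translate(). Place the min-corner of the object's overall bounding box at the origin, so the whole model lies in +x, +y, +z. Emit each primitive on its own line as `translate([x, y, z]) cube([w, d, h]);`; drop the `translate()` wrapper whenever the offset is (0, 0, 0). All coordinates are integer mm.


cube([97, 89, 2097]);
translate([805, 0, 0]) cube([97, 89, 2097]);
translate([0, 0, 2097]) cube([902, 89, 94]);


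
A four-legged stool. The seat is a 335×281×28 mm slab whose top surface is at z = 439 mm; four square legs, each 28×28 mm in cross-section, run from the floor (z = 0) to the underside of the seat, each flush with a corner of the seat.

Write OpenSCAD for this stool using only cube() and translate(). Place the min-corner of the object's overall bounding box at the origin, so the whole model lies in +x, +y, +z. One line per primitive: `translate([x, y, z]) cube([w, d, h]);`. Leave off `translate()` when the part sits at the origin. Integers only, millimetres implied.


translate([0, 0, 411]) cube([335, 281, 28]);
cube([28, 28, 411]);
translate([307, 0, 0]) cube([28, 28, 411]);
translate([0, 253, 0]) cube([28, 28, 411]);
translate([307, 253, 0]) cube([28, 28, 411]);


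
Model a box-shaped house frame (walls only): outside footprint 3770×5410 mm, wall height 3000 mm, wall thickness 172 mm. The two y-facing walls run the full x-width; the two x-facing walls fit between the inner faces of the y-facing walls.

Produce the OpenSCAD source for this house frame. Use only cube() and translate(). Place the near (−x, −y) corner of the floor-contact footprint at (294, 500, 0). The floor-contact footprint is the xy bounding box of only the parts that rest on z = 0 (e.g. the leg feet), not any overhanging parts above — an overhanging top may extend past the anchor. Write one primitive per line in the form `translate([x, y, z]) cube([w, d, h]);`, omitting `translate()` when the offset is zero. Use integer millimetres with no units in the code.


translate([294, 500, 0]) cube([3770, 172, 3000]);
translate([294, 5738, 0]) cube([3770, 172, 3000]);
translate([294, 672, 0]) cube([172, 5066, 3000]);
translate([3892, 672, 0]) cube([172, 5066, 3000]);


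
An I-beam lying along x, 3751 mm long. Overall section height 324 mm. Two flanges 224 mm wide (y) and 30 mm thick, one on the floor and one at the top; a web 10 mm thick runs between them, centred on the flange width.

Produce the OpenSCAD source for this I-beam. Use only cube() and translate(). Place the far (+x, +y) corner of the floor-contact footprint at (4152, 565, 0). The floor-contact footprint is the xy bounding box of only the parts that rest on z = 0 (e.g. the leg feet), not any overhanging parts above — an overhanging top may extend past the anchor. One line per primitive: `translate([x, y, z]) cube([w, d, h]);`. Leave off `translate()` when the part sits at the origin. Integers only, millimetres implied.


translate([401, 341, 0]) cube([3751, 224, 30]);
translate([401, 448, 30]) cube([3751, 10, 264]);
translate([401, 341, 294]) cube([3751, 224, 30]);


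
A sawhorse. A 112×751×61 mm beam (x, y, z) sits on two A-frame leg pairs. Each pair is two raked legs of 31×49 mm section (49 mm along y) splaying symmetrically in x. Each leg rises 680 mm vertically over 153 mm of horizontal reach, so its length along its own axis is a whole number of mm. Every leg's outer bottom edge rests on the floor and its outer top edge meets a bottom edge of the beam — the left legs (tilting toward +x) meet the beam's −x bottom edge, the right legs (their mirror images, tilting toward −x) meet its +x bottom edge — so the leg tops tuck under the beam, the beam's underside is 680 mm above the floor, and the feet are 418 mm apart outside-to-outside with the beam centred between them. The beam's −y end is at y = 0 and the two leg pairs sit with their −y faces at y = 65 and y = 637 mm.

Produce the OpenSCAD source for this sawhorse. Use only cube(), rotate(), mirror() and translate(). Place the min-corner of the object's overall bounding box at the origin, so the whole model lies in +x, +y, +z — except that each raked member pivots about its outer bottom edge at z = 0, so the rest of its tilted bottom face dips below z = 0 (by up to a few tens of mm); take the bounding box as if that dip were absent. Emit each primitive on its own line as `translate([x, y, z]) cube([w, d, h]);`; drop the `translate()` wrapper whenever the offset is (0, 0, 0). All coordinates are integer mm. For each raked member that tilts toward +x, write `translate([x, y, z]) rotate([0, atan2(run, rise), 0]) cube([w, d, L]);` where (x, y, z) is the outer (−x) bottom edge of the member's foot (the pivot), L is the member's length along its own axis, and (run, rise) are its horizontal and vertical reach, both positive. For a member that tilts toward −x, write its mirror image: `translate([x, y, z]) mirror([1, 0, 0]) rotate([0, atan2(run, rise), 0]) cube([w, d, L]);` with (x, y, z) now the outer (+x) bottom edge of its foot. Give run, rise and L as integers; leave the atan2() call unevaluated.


translate([153, 0, 680]) cube([112, 751, 61]);
translate([0, 65, 0]) rotate([0, atan2(153, 680), 0]) cube([31, 49, 697]);
translate([418, 65, 0]) mirror([1, 0, 0]) rotate([0, atan2(153, 680), 0]) cube([31, 49, 697]);
translate([0, 637, 0]) rotate([0, atan2(153, 680), 0]) cube([31, 49, 697]);
translate([418, 637, 0]) mirror([1, 0, 0]) rotate([0, atan2(153, 680), 0]) cube([31, 49, 697]);


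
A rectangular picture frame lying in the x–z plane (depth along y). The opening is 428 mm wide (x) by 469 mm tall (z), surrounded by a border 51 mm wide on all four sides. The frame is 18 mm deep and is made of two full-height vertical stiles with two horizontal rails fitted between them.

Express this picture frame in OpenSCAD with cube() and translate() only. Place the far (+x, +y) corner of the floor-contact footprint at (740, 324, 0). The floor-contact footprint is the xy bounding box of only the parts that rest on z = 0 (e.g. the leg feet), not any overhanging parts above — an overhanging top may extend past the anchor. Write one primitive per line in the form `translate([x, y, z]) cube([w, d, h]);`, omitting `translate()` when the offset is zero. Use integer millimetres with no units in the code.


translate([210, 306, 0]) cube([51, 18, 571]);
translate([689, 306, 0]) cube([51, 18, 571]);
translate([261, 306, 0]) cube([428, 18, 51]);
translate([261, 306, 520]) cube([428, 18, 51]);


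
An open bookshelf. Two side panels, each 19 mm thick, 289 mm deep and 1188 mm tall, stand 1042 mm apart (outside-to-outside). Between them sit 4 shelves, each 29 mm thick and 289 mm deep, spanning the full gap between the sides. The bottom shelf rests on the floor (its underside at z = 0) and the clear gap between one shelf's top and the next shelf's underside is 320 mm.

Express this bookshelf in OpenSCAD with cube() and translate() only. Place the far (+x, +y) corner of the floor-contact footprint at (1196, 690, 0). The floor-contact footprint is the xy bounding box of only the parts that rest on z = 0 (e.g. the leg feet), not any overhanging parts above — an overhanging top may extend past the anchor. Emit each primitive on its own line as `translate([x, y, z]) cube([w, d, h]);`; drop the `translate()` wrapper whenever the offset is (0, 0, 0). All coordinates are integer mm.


translate([154, 401, 0]) cube([19, 289, 1188]);
translate([1177, 401, 0]) cube([19, 289, 1188]);
translate([173, 401, 0]) cube([1004, 289, 29]);
translate([173, 401, 349]) cube([1004, 289, 29]);
translate([173, 401, 698]) cube([1004, 289, 29]);
translate([173, 401, 1047]) cube([1004, 289, 29]);


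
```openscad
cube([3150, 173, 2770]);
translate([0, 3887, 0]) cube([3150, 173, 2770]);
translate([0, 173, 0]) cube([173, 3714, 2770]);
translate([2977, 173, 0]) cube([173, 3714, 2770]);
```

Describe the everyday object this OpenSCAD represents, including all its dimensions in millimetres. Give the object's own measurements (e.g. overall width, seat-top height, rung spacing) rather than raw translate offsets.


The wall frame of a small rectangular building: four walls, each 2770 mm tall and 173 mm thick, enclosing a footprint 3150 mm (x) by 4060 mm (y) outside-to-outside, with no floor or roof. The front and back walls (the −y and +y sides) span the full width; the two side walls fit between them.


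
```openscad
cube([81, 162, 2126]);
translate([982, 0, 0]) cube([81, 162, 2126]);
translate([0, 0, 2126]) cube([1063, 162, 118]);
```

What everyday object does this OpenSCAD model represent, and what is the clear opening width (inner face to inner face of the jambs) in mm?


A door frame. The clear opening width is 901 mm.

Two 2126 mm tall posts with a header on top — a door frame. The left jamb is 81 mm wide at x = 0; the right jamb starts at x = 982. The clear opening is 982 − 81 = 901 mm.


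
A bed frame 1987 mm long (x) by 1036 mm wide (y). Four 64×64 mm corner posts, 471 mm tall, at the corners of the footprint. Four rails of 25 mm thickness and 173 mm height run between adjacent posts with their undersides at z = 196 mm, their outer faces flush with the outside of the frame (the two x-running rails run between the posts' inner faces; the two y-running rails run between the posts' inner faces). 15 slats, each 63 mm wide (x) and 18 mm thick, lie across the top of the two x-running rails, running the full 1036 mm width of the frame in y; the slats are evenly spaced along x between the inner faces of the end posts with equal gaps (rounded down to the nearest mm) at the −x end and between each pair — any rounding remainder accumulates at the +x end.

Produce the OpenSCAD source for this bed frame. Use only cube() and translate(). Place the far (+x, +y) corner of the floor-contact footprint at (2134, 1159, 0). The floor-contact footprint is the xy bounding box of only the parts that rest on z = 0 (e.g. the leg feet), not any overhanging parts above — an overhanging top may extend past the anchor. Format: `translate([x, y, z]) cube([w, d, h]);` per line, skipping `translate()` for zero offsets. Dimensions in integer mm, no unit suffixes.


translate([147, 123, 0]) cube([64, 64, 471]);
translate([147, 1095, 0]) cube([64, 64, 471]);
translate([2070, 123, 0]) cube([64, 64, 471]);
translate([2070, 1095, 0]) cube([64, 64, 471]);
translate([211, 123, 196]) cube([1859, 25, 173]);
translate([211, 1134, 196]) cube([1859, 25, 173]);
translate([147, 187, 196]) cube([25, 908, 173]);
translate([2109, 187, 196]) cube([25, 908, 173]);
translate([268, 123, 369]) cube([63, 1036, 18]);
translate([388, 123, 369]) cube([63, 1036, 18]);
translate([508, 123, 369]) cube([63, 1036, 18]);
translate([628, 123, 369]) cube([63, 1036, 18]);
translate([748, 123, 369]) cube([63, 1036, 18]);
translate([868, 123, 369]) cube([63, 1036, 18]);
translate([988, 123, 369]) cube([63, 1036, 18]);
translate([1108, 123, 369]) cube([63, 1036, 18]);
translate([1228, 123, 369]) cube([63, 1036, 18]);
translate([1348, 123, 369]) cube([63, 1036, 18]);
translate([1468, 123, 369]) cube([63, 1036, 18]);
translate([1588, 123, 369]) cube([63, 1036, 18]);
translate([1708, 123, 369]) cube([63, 1036, 18]);
translate([1828, 123, 369]) cube([63, 1036, 18]);
translate([1948, 123, 369]) cube([63, 1036, 18]);
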